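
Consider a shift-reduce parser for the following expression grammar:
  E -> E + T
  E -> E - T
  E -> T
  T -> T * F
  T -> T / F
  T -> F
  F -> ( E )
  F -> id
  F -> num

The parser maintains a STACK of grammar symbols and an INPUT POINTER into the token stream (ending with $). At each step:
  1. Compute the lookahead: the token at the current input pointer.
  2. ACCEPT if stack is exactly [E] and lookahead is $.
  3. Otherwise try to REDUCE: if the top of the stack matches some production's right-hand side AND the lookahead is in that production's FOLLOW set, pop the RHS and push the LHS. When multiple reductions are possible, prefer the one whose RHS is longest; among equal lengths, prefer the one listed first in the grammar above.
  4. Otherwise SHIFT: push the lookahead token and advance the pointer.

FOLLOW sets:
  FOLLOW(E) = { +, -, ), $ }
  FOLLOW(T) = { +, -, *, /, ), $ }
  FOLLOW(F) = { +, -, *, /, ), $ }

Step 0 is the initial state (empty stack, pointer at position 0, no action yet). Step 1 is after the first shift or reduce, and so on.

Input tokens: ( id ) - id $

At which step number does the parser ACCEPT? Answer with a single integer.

Answer: 15

Derivation:
Step 1: shift (. Stack=[(] ptr=1 lookahead=id remaining=[id ) - id $]
Step 2: shift id. Stack=[( id] ptr=2 lookahead=) remaining=[) - id $]
Step 3: reduce F->id. Stack=[( F] ptr=2 lookahead=) remaining=[) - id $]
Step 4: reduce T->F. Stack=[( T] ptr=2 lookahead=) remaining=[) - id $]
Step 5: reduce E->T. Stack=[( E] ptr=2 lookahead=) remaining=[) - id $]
Step 6: shift ). Stack=[( E )] ptr=3 lookahead=- remaining=[- id $]
Step 7: reduce F->( E ). Stack=[F] ptr=3 lookahead=- remaining=[- id $]
Step 8: reduce T->F. Stack=[T] ptr=3 lookahead=- remaining=[- id $]
Step 9: reduce E->T. Stack=[E] ptr=3 lookahead=- remaining=[- id $]
Step 10: shift -. Stack=[E -] ptr=4 lookahead=id remaining=[id $]
Step 11: shift id. Stack=[E - id] ptr=5 lookahead=$ remaining=[$]
Step 12: reduce F->id. Stack=[E - F] ptr=5 lookahead=$ remaining=[$]
Step 13: reduce T->F. Stack=[E - T] ptr=5 lookahead=$ remaining=[$]
Step 14: reduce E->E - T. Stack=[E] ptr=5 lookahead=$ remaining=[$]
Step 15: accept. Stack=[E] ptr=5 lookahead=$ remaining=[$]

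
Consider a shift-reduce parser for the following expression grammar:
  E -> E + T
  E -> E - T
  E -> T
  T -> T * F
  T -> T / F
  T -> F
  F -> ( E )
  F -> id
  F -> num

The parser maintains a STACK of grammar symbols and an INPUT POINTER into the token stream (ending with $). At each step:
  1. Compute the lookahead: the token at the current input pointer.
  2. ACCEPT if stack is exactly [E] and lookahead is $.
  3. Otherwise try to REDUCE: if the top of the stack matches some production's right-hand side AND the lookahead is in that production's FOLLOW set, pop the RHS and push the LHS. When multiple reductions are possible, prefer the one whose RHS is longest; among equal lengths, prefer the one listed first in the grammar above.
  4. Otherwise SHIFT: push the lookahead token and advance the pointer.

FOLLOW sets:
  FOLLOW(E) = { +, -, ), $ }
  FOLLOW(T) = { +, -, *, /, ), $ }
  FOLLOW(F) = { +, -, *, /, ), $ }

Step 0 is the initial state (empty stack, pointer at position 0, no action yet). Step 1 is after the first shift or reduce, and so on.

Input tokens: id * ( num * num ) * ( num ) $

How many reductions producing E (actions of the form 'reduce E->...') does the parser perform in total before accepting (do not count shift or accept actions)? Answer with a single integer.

Step 1: shift id. Stack=[id] ptr=1 lookahead=* remaining=[* ( num * num ) * ( num ) $]
Step 2: reduce F->id. Stack=[F] ptr=1 lookahead=* remaining=[* ( num * num ) * ( num ) $]
Step 3: reduce T->F. Stack=[T] ptr=1 lookahead=* remaining=[* ( num * num ) * ( num ) $]
Step 4: shift *. Stack=[T *] ptr=2 lookahead=( remaining=[( num * num ) * ( num ) $]
Step 5: shift (. Stack=[T * (] ptr=3 lookahead=num remaining=[num * num ) * ( num ) $]
Step 6: shift num. Stack=[T * ( num] ptr=4 lookahead=* remaining=[* num ) * ( num ) $]
Step 7: reduce F->num. Stack=[T * ( F] ptr=4 lookahead=* remaining=[* num ) * ( num ) $]
Step 8: reduce T->F. Stack=[T * ( T] ptr=4 lookahead=* remaining=[* num ) * ( num ) $]
Step 9: shift *. Stack=[T * ( T *] ptr=5 lookahead=num remaining=[num ) * ( num ) $]
Step 10: shift num. Stack=[T * ( T * num] ptr=6 lookahead=) remaining=[) * ( num ) $]
Step 11: reduce F->num. Stack=[T * ( T * F] ptr=6 lookahead=) remaining=[) * ( num ) $]
Step 12: reduce T->T * F. Stack=[T * ( T] ptr=6 lookahead=) remaining=[) * ( num ) $]
Step 13: reduce E->T. Stack=[T * ( E] ptr=6 lookahead=) remaining=[) * ( num ) $]
Step 14: shift ). Stack=[T * ( E )] ptr=7 lookahead=* remaining=[* ( num ) $]
Step 15: reduce F->( E ). Stack=[T * F] ptr=7 lookahead=* remaining=[* ( num ) $]
Step 16: reduce T->T * F. Stack=[T] ptr=7 lookahead=* remaining=[* ( num ) $]
Step 17: shift *. Stack=[T *] ptr=8 lookahead=( remaining=[( num ) $]
Step 18: shift (. Stack=[T * (] ptr=9 lookahead=num remaining=[num ) $]
Step 19: shift num. Stack=[T * ( num] ptr=10 lookahead=) remaining=[) $]
Step 20: reduce F->num. Stack=[T * ( F] ptr=10 lookahead=) remaining=[) $]
Step 21: reduce T->F. Stack=[T * ( T] ptr=10 lookahead=) remaining=[) $]
Step 22: reduce E->T. Stack=[T * ( E] ptr=10 lookahead=) remaining=[) $]
Step 23: shift ). Stack=[T * ( E )] ptr=11 lookahead=$ remaining=[$]
Step 24: reduce F->( E ). Stack=[T * F] ptr=11 lookahead=$ remaining=[$]
Step 25: reduce T->T * F. Stack=[T] ptr=11 lookahead=$ remaining=[$]
Step 26: reduce E->T. Stack=[E] ptr=11 lookahead=$ remaining=[$]
Step 27: accept. Stack=[E] ptr=11 lookahead=$ remaining=[$]

Answer: 3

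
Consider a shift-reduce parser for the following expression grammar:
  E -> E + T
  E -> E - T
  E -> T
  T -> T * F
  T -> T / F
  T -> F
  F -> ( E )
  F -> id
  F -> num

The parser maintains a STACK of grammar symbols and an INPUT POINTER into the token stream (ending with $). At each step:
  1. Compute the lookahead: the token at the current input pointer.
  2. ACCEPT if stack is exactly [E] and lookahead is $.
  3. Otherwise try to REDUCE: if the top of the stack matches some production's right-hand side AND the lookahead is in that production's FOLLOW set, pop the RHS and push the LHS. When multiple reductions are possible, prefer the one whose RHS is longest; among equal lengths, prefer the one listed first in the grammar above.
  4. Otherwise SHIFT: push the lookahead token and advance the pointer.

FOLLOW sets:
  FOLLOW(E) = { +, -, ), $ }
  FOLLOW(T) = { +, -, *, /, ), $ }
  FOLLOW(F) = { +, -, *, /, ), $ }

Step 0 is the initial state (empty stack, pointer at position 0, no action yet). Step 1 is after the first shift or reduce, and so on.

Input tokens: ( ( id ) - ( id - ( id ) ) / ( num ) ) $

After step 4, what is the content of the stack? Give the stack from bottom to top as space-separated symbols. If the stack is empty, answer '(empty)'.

Step 1: shift (. Stack=[(] ptr=1 lookahead=( remaining=[( id ) - ( id - ( id ) ) / ( num ) ) $]
Step 2: shift (. Stack=[( (] ptr=2 lookahead=id remaining=[id ) - ( id - ( id ) ) / ( num ) ) $]
Step 3: shift id. Stack=[( ( id] ptr=3 lookahead=) remaining=[) - ( id - ( id ) ) / ( num ) ) $]
Step 4: reduce F->id. Stack=[( ( F] ptr=3 lookahead=) remaining=[) - ( id - ( id ) ) / ( num ) ) $]

Answer: ( ( F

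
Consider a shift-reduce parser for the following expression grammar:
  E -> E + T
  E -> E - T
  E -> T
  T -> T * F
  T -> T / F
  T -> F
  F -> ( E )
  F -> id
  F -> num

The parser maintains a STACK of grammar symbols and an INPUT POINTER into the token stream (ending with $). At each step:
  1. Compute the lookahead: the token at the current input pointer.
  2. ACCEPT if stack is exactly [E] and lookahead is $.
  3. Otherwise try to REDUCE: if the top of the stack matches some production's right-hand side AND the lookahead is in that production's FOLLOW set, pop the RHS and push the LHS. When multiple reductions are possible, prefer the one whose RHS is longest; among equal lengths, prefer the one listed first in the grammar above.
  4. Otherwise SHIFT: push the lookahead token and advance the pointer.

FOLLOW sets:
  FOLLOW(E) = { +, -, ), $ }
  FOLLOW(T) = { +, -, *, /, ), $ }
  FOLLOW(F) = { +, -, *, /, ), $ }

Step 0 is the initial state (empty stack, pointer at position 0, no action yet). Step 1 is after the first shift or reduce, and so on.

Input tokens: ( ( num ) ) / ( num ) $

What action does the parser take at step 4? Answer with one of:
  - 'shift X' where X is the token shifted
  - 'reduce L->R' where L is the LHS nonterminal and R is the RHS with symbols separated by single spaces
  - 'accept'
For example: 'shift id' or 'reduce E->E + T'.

Answer: reduce F->num

Derivation:
Step 1: shift (. Stack=[(] ptr=1 lookahead=( remaining=[( num ) ) / ( num ) $]
Step 2: shift (. Stack=[( (] ptr=2 lookahead=num remaining=[num ) ) / ( num ) $]
Step 3: shift num. Stack=[( ( num] ptr=3 lookahead=) remaining=[) ) / ( num ) $]
Step 4: reduce F->num. Stack=[( ( F] ptr=3 lookahead=) remaining=[) ) / ( num ) $]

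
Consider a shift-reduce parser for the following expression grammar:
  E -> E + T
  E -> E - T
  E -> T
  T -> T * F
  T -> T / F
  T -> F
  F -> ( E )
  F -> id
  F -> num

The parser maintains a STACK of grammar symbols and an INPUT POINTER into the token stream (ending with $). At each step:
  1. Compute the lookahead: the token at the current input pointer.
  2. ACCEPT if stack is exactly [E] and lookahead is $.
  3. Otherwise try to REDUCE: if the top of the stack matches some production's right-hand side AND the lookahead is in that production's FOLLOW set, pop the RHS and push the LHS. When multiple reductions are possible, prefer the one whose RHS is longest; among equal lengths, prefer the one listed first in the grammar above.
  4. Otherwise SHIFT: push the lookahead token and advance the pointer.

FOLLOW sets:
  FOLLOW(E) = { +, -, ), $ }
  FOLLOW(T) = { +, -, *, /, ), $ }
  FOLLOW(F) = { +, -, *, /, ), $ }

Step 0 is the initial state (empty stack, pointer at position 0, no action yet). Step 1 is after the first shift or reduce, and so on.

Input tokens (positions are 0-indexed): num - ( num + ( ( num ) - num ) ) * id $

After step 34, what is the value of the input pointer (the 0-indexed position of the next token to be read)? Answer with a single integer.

Step 1: shift num. Stack=[num] ptr=1 lookahead=- remaining=[- ( num + ( ( num ) - num ) ) * id $]
Step 2: reduce F->num. Stack=[F] ptr=1 lookahead=- remaining=[- ( num + ( ( num ) - num ) ) * id $]
Step 3: reduce T->F. Stack=[T] ptr=1 lookahead=- remaining=[- ( num + ( ( num ) - num ) ) * id $]
Step 4: reduce E->T. Stack=[E] ptr=1 lookahead=- remaining=[- ( num + ( ( num ) - num ) ) * id $]
Step 5: shift -. Stack=[E -] ptr=2 lookahead=( remaining=[( num + ( ( num ) - num ) ) * id $]
Step 6: shift (. Stack=[E - (] ptr=3 lookahead=num remaining=[num + ( ( num ) - num ) ) * id $]
Step 7: shift num. Stack=[E - ( num] ptr=4 lookahead=+ remaining=[+ ( ( num ) - num ) ) * id $]
Step 8: reduce F->num. Stack=[E - ( F] ptr=4 lookahead=+ remaining=[+ ( ( num ) - num ) ) * id $]
Step 9: reduce T->F. Stack=[E - ( T] ptr=4 lookahead=+ remaining=[+ ( ( num ) - num ) ) * id $]
Step 10: reduce E->T. Stack=[E - ( E] ptr=4 lookahead=+ remaining=[+ ( ( num ) - num ) ) * id $]
Step 11: shift +. Stack=[E - ( E +] ptr=5 lookahead=( remaining=[( ( num ) - num ) ) * id $]
Step 12: shift (. Stack=[E - ( E + (] ptr=6 lookahead=( remaining=[( num ) - num ) ) * id $]
Step 13: shift (. Stack=[E - ( E + ( (] ptr=7 lookahead=num remaining=[num ) - num ) ) * id $]
Step 14: shift num. Stack=[E - ( E + ( ( num] ptr=8 lookahead=) remaining=[) - num ) ) * id $]
Step 15: reduce F->num. Stack=[E - ( E + ( ( F] ptr=8 lookahead=) remaining=[) - num ) ) * id $]
Step 16: reduce T->F. Stack=[E - ( E + ( ( T] ptr=8 lookahead=) remaining=[) - num ) ) * id $]
Step 17: reduce E->T. Stack=[E - ( E + ( ( E] ptr=8 lookahead=) remaining=[) - num ) ) * id $]
Step 18: shift ). Stack=[E - ( E + ( ( E )] ptr=9 lookahead=- remaining=[- num ) ) * id $]
Step 19: reduce F->( E ). Stack=[E - ( E + ( F] ptr=9 lookahead=- remaining=[- num ) ) * id $]
Step 20: reduce T->F. Stack=[E - ( E + ( T] ptr=9 lookahead=- remaining=[- num ) ) * id $]
Step 21: reduce E->T. Stack=[E - ( E + ( E] ptr=9 lookahead=- remaining=[- num ) ) * id $]
Step 22: shift -. Stack=[E - ( E + ( E -] ptr=10 lookahead=num remaining=[num ) ) * id $]
Step 23: shift num. Stack=[E - ( E + ( E - num] ptr=11 lookahead=) remaining=[) ) * id $]
Step 24: reduce F->num. Stack=[E - ( E + ( E - F] ptr=11 lookahead=) remaining=[) ) * id $]
Step 25: reduce T->F. Stack=[E - ( E + ( E - T] ptr=11 lookahead=) remaining=[) ) * id $]
Step 26: reduce E->E - T. Stack=[E - ( E + ( E] ptr=11 lookahead=) remaining=[) ) * id $]
Step 27: shift ). Stack=[E - ( E + ( E )] ptr=12 lookahead=) remaining=[) * id $]
Step 28: reduce F->( E ). Stack=[E - ( E + F] ptr=12 lookahead=) remaining=[) * id $]
Step 29: reduce T->F. Stack=[E - ( E + T] ptr=12 lookahead=) remaining=[) * id $]
Step 30: reduce E->E + T. Stack=[E - ( E] ptr=12 lookahead=) remaining=[) * id $]
Step 31: shift ). Stack=[E - ( E )] ptr=13 lookahead=* remaining=[* id $]
Step 32: reduce F->( E ). Stack=[E - F] ptr=13 lookahead=* remaining=[* id $]
Step 33: reduce T->F. Stack=[E - T] ptr=13 lookahead=* remaining=[* id $]
Step 34: shift *. Stack=[E - T *] ptr=14 lookahead=id remaining=[id $]

Answer: 14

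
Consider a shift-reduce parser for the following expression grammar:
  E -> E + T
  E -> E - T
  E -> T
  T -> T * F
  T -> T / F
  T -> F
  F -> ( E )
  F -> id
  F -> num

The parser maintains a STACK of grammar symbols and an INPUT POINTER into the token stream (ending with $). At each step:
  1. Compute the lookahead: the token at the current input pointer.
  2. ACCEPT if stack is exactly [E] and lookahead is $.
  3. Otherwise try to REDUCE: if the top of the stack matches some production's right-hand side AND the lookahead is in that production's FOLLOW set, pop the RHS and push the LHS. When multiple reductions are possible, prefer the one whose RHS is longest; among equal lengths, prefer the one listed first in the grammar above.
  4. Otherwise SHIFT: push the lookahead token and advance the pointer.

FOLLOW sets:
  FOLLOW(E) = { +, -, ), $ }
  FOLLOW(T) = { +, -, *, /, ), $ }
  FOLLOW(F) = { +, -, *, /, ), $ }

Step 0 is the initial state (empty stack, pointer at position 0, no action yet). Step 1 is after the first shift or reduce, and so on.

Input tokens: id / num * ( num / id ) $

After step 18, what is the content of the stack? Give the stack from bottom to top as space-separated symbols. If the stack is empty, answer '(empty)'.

Answer: T * ( E )

Derivation:
Step 1: shift id. Stack=[id] ptr=1 lookahead=/ remaining=[/ num * ( num / id ) $]
Step 2: reduce F->id. Stack=[F] ptr=1 lookahead=/ remaining=[/ num * ( num / id ) $]
Step 3: reduce T->F. Stack=[T] ptr=1 lookahead=/ remaining=[/ num * ( num / id ) $]
Step 4: shift /. Stack=[T /] ptr=2 lookahead=num remaining=[num * ( num / id ) $]
Step 5: shift num. Stack=[T / num] ptr=3 lookahead=* remaining=[* ( num / id ) $]
Step 6: reduce F->num. Stack=[T / F] ptr=3 lookahead=* remaining=[* ( num / id ) $]
Step 7: reduce T->T / F. Stack=[T] ptr=3 lookahead=* remaining=[* ( num / id ) $]
Step 8: shift *. Stack=[T *] ptr=4 lookahead=( remaining=[( num / id ) $]
Step 9: shift (. Stack=[T * (] ptr=5 lookahead=num remaining=[num / id ) $]
Step 10: shift num. Stack=[T * ( num] ptr=6 lookahead=/ remaining=[/ id ) $]
Step 11: reduce F->num. Stack=[T * ( F] ptr=6 lookahead=/ remaining=[/ id ) $]
Step 12: reduce T->F. Stack=[T * ( T] ptr=6 lookahead=/ remaining=[/ id ) $]
Step 13: shift /. Stack=[T * ( T /] ptr=7 lookahead=id remaining=[id ) $]
Step 14: shift id. Stack=[T * ( T / id] ptr=8 lookahead=) remaining=[) $]
Step 15: reduce F->id. Stack=[T * ( T / F] ptr=8 lookahead=) remaining=[) $]
Step 16: reduce T->T / F. Stack=[T * ( T] ptr=8 lookahead=) remaining=[) $]
Step 17: reduce E->T. Stack=[T * ( E] ptr=8 lookahead=) remaining=[) $]
Step 18: shift ). Stack=[T * ( E )] ptr=9 lookahead=$ remaining=[$]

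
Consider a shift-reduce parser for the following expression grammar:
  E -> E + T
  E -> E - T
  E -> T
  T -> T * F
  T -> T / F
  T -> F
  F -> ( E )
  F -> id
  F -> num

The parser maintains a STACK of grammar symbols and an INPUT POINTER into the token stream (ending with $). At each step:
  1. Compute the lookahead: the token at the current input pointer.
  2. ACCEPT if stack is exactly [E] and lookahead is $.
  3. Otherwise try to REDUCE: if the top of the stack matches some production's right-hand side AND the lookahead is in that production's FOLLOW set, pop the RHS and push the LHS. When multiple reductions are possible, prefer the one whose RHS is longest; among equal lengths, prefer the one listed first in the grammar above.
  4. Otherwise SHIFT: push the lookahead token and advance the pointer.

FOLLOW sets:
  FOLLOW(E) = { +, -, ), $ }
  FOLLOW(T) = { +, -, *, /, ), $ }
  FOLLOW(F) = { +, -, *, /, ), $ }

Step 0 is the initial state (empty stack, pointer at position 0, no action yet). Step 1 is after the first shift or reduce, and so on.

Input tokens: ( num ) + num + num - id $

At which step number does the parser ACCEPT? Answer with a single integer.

Answer: 25

Derivation:
Step 1: shift (. Stack=[(] ptr=1 lookahead=num remaining=[num ) + num + num - id $]
Step 2: shift num. Stack=[( num] ptr=2 lookahead=) remaining=[) + num + num - id $]
Step 3: reduce F->num. Stack=[( F] ptr=2 lookahead=) remaining=[) + num + num - id $]
Step 4: reduce T->F. Stack=[( T] ptr=2 lookahead=) remaining=[) + num + num - id $]
Step 5: reduce E->T. Stack=[( E] ptr=2 lookahead=) remaining=[) + num + num - id $]
Step 6: shift ). Stack=[( E )] ptr=3 lookahead=+ remaining=[+ num + num - id $]
Step 7: reduce F->( E ). Stack=[F] ptr=3 lookahead=+ remaining=[+ num + num - id $]
Step 8: reduce T->F. Stack=[T] ptr=3 lookahead=+ remaining=[+ num + num - id $]
Step 9: reduce E->T. Stack=[E] ptr=3 lookahead=+ remaining=[+ num + num - id $]
Step 10: shift +. Stack=[E +] ptr=4 lookahead=num remaining=[num + num - id $]
Step 11: shift num. Stack=[E + num] ptr=5 lookahead=+ remaining=[+ num - id $]
Step 12: reduce F->num. Stack=[E + F] ptr=5 lookahead=+ remaining=[+ num - id $]
Step 13: reduce T->F. Stack=[E + T] ptr=5 lookahead=+ remaining=[+ num - id $]
Step 14: reduce E->E + T. Stack=[E] ptr=5 lookahead=+ remaining=[+ num - id $]
Step 15: shift +. Stack=[E +] ptr=6 lookahead=num remaining=[num - id $]
Step 16: shift num. Stack=[E + num] ptr=7 lookahead=- remaining=[- id $]
Step 17: reduce F->num. Stack=[E + F] ptr=7 lookahead=- remaining=[- id $]
Step 18: reduce T->F. Stack=[E + T] ptr=7 lookahead=- remaining=[- id $]
Step 19: reduce E->E + T. Stack=[E] ptr=7 lookahead=- remaining=[- id $]
Step 20: shift -. Stack=[E -] ptr=8 lookahead=id remaining=[id $]
Step 21: shift id. Stack=[E - id] ptr=9 lookahead=$ remaining=[$]
Step 22: reduce F->id. Stack=[E - F] ptr=9 lookahead=$ remaining=[$]
Step 23: reduce T->F. Stack=[E - T] ptr=9 lookahead=$ remaining=[$]
Step 24: reduce E->E - T. Stack=[E] ptr=9 lookahead=$ remaining=[$]
Step 25: accept. Stack=[E] ptr=9 lookahead=$ remaining=[$]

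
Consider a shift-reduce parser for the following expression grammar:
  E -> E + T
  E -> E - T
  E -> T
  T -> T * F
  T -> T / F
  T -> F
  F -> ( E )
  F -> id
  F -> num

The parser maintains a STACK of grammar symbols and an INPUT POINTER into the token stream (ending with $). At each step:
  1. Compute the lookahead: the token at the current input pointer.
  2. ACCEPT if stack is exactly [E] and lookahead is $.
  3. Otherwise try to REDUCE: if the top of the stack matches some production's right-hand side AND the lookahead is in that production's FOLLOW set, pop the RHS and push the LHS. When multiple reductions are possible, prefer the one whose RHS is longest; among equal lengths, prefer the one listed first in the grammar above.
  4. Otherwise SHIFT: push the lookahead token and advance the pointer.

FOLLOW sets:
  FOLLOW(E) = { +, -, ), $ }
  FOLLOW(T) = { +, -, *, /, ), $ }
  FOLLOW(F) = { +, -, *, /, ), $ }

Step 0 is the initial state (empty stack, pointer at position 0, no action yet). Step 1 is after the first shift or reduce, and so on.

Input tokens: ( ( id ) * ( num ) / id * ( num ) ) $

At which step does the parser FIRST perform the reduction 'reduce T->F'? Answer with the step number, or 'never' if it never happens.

Answer: 5

Derivation:
Step 1: shift (. Stack=[(] ptr=1 lookahead=( remaining=[( id ) * ( num ) / id * ( num ) ) $]
Step 2: shift (. Stack=[( (] ptr=2 lookahead=id remaining=[id ) * ( num ) / id * ( num ) ) $]
Step 3: shift id. Stack=[( ( id] ptr=3 lookahead=) remaining=[) * ( num ) / id * ( num ) ) $]
Step 4: reduce F->id. Stack=[( ( F] ptr=3 lookahead=) remaining=[) * ( num ) / id * ( num ) ) $]
Step 5: reduce T->F. Stack=[( ( T] ptr=3 lookahead=) remaining=[) * ( num ) / id * ( num ) ) $]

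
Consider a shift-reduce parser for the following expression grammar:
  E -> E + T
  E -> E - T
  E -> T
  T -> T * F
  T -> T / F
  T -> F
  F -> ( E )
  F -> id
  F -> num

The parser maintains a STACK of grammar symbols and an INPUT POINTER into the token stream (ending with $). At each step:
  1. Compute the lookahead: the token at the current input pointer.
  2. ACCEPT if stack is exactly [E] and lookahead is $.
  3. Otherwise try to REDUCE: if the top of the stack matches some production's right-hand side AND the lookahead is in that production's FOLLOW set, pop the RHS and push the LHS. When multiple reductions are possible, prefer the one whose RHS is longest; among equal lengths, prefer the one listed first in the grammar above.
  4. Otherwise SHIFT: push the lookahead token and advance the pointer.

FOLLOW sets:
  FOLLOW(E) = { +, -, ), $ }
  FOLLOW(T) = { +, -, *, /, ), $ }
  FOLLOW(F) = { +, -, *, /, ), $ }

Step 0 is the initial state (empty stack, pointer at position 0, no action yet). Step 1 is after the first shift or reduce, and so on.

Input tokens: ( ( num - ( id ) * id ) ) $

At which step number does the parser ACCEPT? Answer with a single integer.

Answer: 29

Derivation:
Step 1: shift (. Stack=[(] ptr=1 lookahead=( remaining=[( num - ( id ) * id ) ) $]
Step 2: shift (. Stack=[( (] ptr=2 lookahead=num remaining=[num - ( id ) * id ) ) $]
Step 3: shift num. Stack=[( ( num] ptr=3 lookahead=- remaining=[- ( id ) * id ) ) $]
Step 4: reduce F->num. Stack=[( ( F] ptr=3 lookahead=- remaining=[- ( id ) * id ) ) $]
Step 5: reduce T->F. Stack=[( ( T] ptr=3 lookahead=- remaining=[- ( id ) * id ) ) $]
Step 6: reduce E->T. Stack=[( ( E] ptr=3 lookahead=- remaining=[- ( id ) * id ) ) $]
Step 7: shift -. Stack=[( ( E -] ptr=4 lookahead=( remaining=[( id ) * id ) ) $]
Step 8: shift (. Stack=[( ( E - (] ptr=5 lookahead=id remaining=[id ) * id ) ) $]
Step 9: shift id. Stack=[( ( E - ( id] ptr=6 lookahead=) remaining=[) * id ) ) $]
Step 10: reduce F->id. Stack=[( ( E - ( F] ptr=6 lookahead=) remaining=[) * id ) ) $]
Step 11: reduce T->F. Stack=[( ( E - ( T] ptr=6 lookahead=) remaining=[) * id ) ) $]
Step 12: reduce E->T. Stack=[( ( E - ( E] ptr=6 lookahead=) remaining=[) * id ) ) $]
Step 13: shift ). Stack=[( ( E - ( E )] ptr=7 lookahead=* remaining=[* id ) ) $]
Step 14: reduce F->( E ). Stack=[( ( E - F] ptr=7 lookahead=* remaining=[* id ) ) $]
Step 15: reduce T->F. Stack=[( ( E - T] ptr=7 lookahead=* remaining=[* id ) ) $]
Step 16: shift *. Stack=[( ( E - T *] ptr=8 lookahead=id remaining=[id ) ) $]
Step 17: shift id. Stack=[( ( E - T * id] ptr=9 lookahead=) remaining=[) ) $]
Step 18: reduce F->id. Stack=[( ( E - T * F] ptr=9 lookahead=) remaining=[) ) $]
Step 19: reduce T->T * F. Stack=[( ( E - T] ptr=9 lookahead=) remaining=[) ) $]
Step 20: reduce E->E - T. Stack=[( ( E] ptr=9 lookahead=) remaining=[) ) $]
Step 21: shift ). Stack=[( ( E )] ptr=10 lookahead=) remaining=[) $]
Step 22: reduce F->( E ). Stack=[( F] ptr=10 lookahead=) remaining=[) $]
Step 23: reduce T->F. Stack=[( T] ptr=10 lookahead=) remaining=[) $]
Step 24: reduce E->T. Stack=[( E] ptr=10 lookahead=) remaining=[) $]
Step 25: shift ). Stack=[( E )] ptr=11 lookahead=$ remaining=[$]
Step 26: reduce F->( E ). Stack=[F] ptr=11 lookahead=$ remaining=[$]
Step 27: reduce T->F. Stack=[T] ptr=11 lookahead=$ remaining=[$]
Step 28: reduce E->T. Stack=[E] ptr=11 lookahead=$ remaining=[$]
Step 29: accept. Stack=[E] ptr=11 lookahead=$ remaining=[$]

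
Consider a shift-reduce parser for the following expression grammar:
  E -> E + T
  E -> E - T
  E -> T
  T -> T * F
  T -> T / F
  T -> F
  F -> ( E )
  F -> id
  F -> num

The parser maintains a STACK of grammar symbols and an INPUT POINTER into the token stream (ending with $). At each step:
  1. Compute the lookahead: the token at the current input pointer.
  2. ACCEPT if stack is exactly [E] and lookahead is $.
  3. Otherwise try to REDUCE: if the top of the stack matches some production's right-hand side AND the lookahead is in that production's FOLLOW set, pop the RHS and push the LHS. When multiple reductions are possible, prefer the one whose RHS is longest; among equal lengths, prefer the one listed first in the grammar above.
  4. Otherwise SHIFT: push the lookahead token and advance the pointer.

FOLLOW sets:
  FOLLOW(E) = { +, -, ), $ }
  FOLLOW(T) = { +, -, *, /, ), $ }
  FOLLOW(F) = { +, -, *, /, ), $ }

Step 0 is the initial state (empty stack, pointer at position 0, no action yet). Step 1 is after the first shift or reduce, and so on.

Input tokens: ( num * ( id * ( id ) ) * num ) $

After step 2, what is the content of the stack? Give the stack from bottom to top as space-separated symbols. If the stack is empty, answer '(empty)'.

Answer: ( num

Derivation:
Step 1: shift (. Stack=[(] ptr=1 lookahead=num remaining=[num * ( id * ( id ) ) * num ) $]
Step 2: shift num. Stack=[( num] ptr=2 lookahead=* remaining=[* ( id * ( id ) ) * num ) $]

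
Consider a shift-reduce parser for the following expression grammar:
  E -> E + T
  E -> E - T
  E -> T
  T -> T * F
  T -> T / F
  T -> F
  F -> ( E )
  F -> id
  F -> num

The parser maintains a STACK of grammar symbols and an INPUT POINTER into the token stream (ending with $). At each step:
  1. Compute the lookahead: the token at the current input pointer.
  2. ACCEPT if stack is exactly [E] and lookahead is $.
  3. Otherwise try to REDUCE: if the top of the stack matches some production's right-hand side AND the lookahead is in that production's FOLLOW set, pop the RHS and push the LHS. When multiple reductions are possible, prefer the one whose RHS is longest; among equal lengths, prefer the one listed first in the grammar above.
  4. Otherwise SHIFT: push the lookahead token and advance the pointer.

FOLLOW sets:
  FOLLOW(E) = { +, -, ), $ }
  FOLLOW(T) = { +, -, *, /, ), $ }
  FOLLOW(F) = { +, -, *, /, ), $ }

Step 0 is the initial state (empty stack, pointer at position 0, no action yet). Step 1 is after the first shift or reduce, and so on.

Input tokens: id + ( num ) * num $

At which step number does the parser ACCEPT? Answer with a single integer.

Step 1: shift id. Stack=[id] ptr=1 lookahead=+ remaining=[+ ( num ) * num $]
Step 2: reduce F->id. Stack=[F] ptr=1 lookahead=+ remaining=[+ ( num ) * num $]
Step 3: reduce T->F. Stack=[T] ptr=1 lookahead=+ remaining=[+ ( num ) * num $]
Step 4: reduce E->T. Stack=[E] ptr=1 lookahead=+ remaining=[+ ( num ) * num $]
Step 5: shift +. Stack=[E +] ptr=2 lookahead=( remaining=[( num ) * num $]
Step 6: shift (. Stack=[E + (] ptr=3 lookahead=num remaining=[num ) * num $]
Step 7: shift num. Stack=[E + ( num] ptr=4 lookahead=) remaining=[) * num $]
Step 8: reduce F->num. Stack=[E + ( F] ptr=4 lookahead=) remaining=[) * num $]
Step 9: reduce T->F. Stack=[E + ( T] ptr=4 lookahead=) remaining=[) * num $]
Step 10: reduce E->T. Stack=[E + ( E] ptr=4 lookahead=) remaining=[) * num $]
Step 11: shift ). Stack=[E + ( E )] ptr=5 lookahead=* remaining=[* num $]
Step 12: reduce F->( E ). Stack=[E + F] ptr=5 lookahead=* remaining=[* num $]
Step 13: reduce T->F. Stack=[E + T] ptr=5 lookahead=* remaining=[* num $]
Step 14: shift *. Stack=[E + T *] ptr=6 lookahead=num remaining=[num $]
Step 15: shift num. Stack=[E + T * num] ptr=7 lookahead=$ remaining=[$]
Step 16: reduce F->num. Stack=[E + T * F] ptr=7 lookahead=$ remaining=[$]
Step 17: reduce T->T * F. Stack=[E + T] ptr=7 lookahead=$ remaining=[$]
Step 18: reduce E->E + T. Stack=[E] ptr=7 lookahead=$ remaining=[$]
Step 19: accept. Stack=[E] ptr=7 lookahead=$ remaining=[$]

Answer: 19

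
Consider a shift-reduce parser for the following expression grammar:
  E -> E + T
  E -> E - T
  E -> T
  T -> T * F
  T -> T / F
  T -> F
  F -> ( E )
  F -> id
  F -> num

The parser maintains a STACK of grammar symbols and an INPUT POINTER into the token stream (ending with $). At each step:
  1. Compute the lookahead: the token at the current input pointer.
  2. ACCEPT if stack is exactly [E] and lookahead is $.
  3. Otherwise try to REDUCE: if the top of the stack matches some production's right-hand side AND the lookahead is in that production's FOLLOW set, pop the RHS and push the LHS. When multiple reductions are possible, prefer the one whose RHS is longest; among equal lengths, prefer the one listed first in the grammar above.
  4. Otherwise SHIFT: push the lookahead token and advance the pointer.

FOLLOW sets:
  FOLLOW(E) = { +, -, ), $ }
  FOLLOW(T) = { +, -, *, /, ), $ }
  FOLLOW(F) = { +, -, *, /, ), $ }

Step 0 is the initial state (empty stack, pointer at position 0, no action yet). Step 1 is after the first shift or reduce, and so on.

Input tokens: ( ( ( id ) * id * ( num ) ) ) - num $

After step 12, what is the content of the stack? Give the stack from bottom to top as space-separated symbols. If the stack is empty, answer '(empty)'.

Answer: ( ( T * id

Derivation:
Step 1: shift (. Stack=[(] ptr=1 lookahead=( remaining=[( ( id ) * id * ( num ) ) ) - num $]
Step 2: shift (. Stack=[( (] ptr=2 lookahead=( remaining=[( id ) * id * ( num ) ) ) - num $]
Step 3: shift (. Stack=[( ( (] ptr=3 lookahead=id remaining=[id ) * id * ( num ) ) ) - num $]
Step 4: shift id. Stack=[( ( ( id] ptr=4 lookahead=) remaining=[) * id * ( num ) ) ) - num $]
Step 5: reduce F->id. Stack=[( ( ( F] ptr=4 lookahead=) remaining=[) * id * ( num ) ) ) - num $]
Step 6: reduce T->F. Stack=[( ( ( T] ptr=4 lookahead=) remaining=[) * id * ( num ) ) ) - num $]
Step 7: reduce E->T. Stack=[( ( ( E] ptr=4 lookahead=) remaining=[) * id * ( num ) ) ) - num $]
Step 8: shift ). Stack=[( ( ( E )] ptr=5 lookahead=* remaining=[* id * ( num ) ) ) - num $]
Step 9: reduce F->( E ). Stack=[( ( F] ptr=5 lookahead=* remaining=[* id * ( num ) ) ) - num $]
Step 10: reduce T->F. Stack=[( ( T] ptr=5 lookahead=* remaining=[* id * ( num ) ) ) - num $]
Step 11: shift *. Stack=[( ( T *] ptr=6 lookahead=id remaining=[id * ( num ) ) ) - num $]
Step 12: shift id. Stack=[( ( T * id] ptr=7 lookahead=* remaining=[* ( num ) ) ) - num $]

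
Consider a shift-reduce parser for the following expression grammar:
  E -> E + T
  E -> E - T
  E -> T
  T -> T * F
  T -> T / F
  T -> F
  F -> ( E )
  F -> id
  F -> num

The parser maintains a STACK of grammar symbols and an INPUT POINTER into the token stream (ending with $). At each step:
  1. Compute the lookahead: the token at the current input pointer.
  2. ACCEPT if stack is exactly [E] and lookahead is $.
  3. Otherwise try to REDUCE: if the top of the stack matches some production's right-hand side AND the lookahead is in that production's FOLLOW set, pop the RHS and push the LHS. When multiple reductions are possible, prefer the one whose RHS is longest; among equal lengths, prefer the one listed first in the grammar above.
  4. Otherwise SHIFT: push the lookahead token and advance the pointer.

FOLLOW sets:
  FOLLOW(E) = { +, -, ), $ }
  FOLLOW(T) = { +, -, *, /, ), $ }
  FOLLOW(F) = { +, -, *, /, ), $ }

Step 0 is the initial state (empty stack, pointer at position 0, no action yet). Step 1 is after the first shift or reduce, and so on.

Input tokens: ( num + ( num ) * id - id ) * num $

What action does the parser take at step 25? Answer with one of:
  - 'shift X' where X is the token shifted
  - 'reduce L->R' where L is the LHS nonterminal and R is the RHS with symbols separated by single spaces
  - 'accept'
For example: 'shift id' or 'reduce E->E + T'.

Answer: shift )

Derivation:
Step 1: shift (. Stack=[(] ptr=1 lookahead=num remaining=[num + ( num ) * id - id ) * num $]
Step 2: shift num. Stack=[( num] ptr=2 lookahead=+ remaining=[+ ( num ) * id - id ) * num $]
Step 3: reduce F->num. Stack=[( F] ptr=2 lookahead=+ remaining=[+ ( num ) * id - id ) * num $]
Step 4: reduce T->F. Stack=[( T] ptr=2 lookahead=+ remaining=[+ ( num ) * id - id ) * num $]
Step 5: reduce E->T. Stack=[( E] ptr=2 lookahead=+ remaining=[+ ( num ) * id - id ) * num $]
Step 6: shift +. Stack=[( E +] ptr=3 lookahead=( remaining=[( num ) * id - id ) * num $]
Step 7: shift (. Stack=[( E + (] ptr=4 lookahead=num remaining=[num ) * id - id ) * num $]
Step 8: shift num. Stack=[( E + ( num] ptr=5 lookahead=) remaining=[) * id - id ) * num $]
Step 9: reduce F->num. Stack=[( E + ( F] ptr=5 lookahead=) remaining=[) * id - id ) * num $]
Step 10: reduce T->F. Stack=[( E + ( T] ptr=5 lookahead=) remaining=[) * id - id ) * num $]
Step 11: reduce E->T. Stack=[( E + ( E] ptr=5 lookahead=) remaining=[) * id - id ) * num $]
Step 12: shift ). Stack=[( E + ( E )] ptr=6 lookahead=* remaining=[* id - id ) * num $]
Step 13: reduce F->( E ). Stack=[( E + F] ptr=6 lookahead=* remaining=[* id - id ) * num $]
Step 14: reduce T->F. Stack=[( E + T] ptr=6 lookahead=* remaining=[* id - id ) * num $]
Step 15: shift *. Stack=[( E + T *] ptr=7 lookahead=id remaining=[id - id ) * num $]
Step 16: shift id. Stack=[( E + T * id] ptr=8 lookahead=- remaining=[- id ) * num $]
Step 17: reduce F->id. Stack=[( E + T * F] ptr=8 lookahead=- remaining=[- id ) * num $]
Step 18: reduce T->T * F. Stack=[( E + T] ptr=8 lookahead=- remaining=[- id ) * num $]
Step 19: reduce E->E + T. Stack=[( E] ptr=8 lookahead=- remaining=[- id ) * num $]
Step 20: shift -. Stack=[( E -] ptr=9 lookahead=id remaining=[id ) * num $]
Step 21: shift id. Stack=[( E - id] ptr=10 lookahead=) remaining=[) * num $]
Step 22: reduce F->id. Stack=[( E - F] ptr=10 lookahead=) remaining=[) * num $]
Step 23: reduce T->F. Stack=[( E - T] ptr=10 lookahead=) remaining=[) * num $]
Step 24: reduce E->E - T. Stack=[( E] ptr=10 lookahead=) remaining=[) * num $]
Step 25: shift ). Stack=[( E )] ptr=11 lookahead=* remaining=[* num $]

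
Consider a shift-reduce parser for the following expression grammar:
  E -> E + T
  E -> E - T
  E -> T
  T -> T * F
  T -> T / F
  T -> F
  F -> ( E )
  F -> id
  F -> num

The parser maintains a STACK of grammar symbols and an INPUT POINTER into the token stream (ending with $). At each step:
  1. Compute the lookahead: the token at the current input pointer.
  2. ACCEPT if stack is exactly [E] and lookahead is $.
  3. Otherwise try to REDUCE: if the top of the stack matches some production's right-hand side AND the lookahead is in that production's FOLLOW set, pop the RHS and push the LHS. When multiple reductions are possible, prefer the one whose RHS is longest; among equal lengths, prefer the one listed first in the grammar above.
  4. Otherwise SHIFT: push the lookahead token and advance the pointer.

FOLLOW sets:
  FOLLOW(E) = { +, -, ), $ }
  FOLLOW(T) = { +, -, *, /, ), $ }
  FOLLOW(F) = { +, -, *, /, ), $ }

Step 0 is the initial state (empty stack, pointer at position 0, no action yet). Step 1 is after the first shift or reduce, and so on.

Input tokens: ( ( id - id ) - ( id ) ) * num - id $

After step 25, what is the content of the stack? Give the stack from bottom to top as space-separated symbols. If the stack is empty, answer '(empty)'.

Answer: ( E

Derivation:
Step 1: shift (. Stack=[(] ptr=1 lookahead=( remaining=[( id - id ) - ( id ) ) * num - id $]
Step 2: shift (. Stack=[( (] ptr=2 lookahead=id remaining=[id - id ) - ( id ) ) * num - id $]
Step 3: shift id. Stack=[( ( id] ptr=3 lookahead=- remaining=[- id ) - ( id ) ) * num - id $]
Step 4: reduce F->id. Stack=[( ( F] ptr=3 lookahead=- remaining=[- id ) - ( id ) ) * num - id $]
Step 5: reduce T->F. Stack=[( ( T] ptr=3 lookahead=- remaining=[- id ) - ( id ) ) * num - id $]
Step 6: reduce E->T. Stack=[( ( E] ptr=3 lookahead=- remaining=[- id ) - ( id ) ) * num - id $]
Step 7: shift -. Stack=[( ( E -] ptr=4 lookahead=id remaining=[id ) - ( id ) ) * num - id $]
Step 8: shift id. Stack=[( ( E - id] ptr=5 lookahead=) remaining=[) - ( id ) ) * num - id $]
Step 9: reduce F->id. Stack=[( ( E - F] ptr=5 lookahead=) remaining=[) - ( id ) ) * num - id $]
Step 10: reduce T->F. Stack=[( ( E - T] ptr=5 lookahead=) remaining=[) - ( id ) ) * num - id $]
Step 11: reduce E->E - T. Stack=[( ( E] ptr=5 lookahead=) remaining=[) - ( id ) ) * num - id $]
Step 12: shift ). Stack=[( ( E )] ptr=6 lookahead=- remaining=[- ( id ) ) * num - id $]
Step 13: reduce F->( E ). Stack=[( F] ptr=6 lookahead=- remaining=[- ( id ) ) * num - id $]
Step 14: reduce T->F. Stack=[( T] ptr=6 lookahead=- remaining=[- ( id ) ) * num - id $]
Step 15: reduce E->T. Stack=[( E] ptr=6 lookahead=- remaining=[- ( id ) ) * num - id $]
Step 16: shift -. Stack=[( E -] ptr=7 lookahead=( remaining=[( id ) ) * num - id $]
Step 17: shift (. Stack=[( E - (] ptr=8 lookahead=id remaining=[id ) ) * num - id $]
Step 18: shift id. Stack=[( E - ( id] ptr=9 lookahead=) remaining=[) ) * num - id $]
Step 19: reduce F->id. Stack=[( E - ( F] ptr=9 lookahead=) remaining=[) ) * num - id $]
Step 20: reduce T->F. Stack=[( E - ( T] ptr=9 lookahead=) remaining=[) ) * num - id $]
Step 21: reduce E->T. Stack=[( E - ( E] ptr=9 lookahead=) remaining=[) ) * num - id $]
Step 22: shift ). Stack=[( E - ( E )] ptr=10 lookahead=) remaining=[) * num - id $]
Step 23: reduce F->( E ). Stack=[( E - F] ptr=10 lookahead=) remaining=[) * num - id $]
Step 24: reduce T->F. Stack=[( E - T] ptr=10 lookahead=) remaining=[) * num - id $]
Step 25: reduce E->E - T. Stack=[( E] ptr=10 lookahead=) remaining=[) * num - id $]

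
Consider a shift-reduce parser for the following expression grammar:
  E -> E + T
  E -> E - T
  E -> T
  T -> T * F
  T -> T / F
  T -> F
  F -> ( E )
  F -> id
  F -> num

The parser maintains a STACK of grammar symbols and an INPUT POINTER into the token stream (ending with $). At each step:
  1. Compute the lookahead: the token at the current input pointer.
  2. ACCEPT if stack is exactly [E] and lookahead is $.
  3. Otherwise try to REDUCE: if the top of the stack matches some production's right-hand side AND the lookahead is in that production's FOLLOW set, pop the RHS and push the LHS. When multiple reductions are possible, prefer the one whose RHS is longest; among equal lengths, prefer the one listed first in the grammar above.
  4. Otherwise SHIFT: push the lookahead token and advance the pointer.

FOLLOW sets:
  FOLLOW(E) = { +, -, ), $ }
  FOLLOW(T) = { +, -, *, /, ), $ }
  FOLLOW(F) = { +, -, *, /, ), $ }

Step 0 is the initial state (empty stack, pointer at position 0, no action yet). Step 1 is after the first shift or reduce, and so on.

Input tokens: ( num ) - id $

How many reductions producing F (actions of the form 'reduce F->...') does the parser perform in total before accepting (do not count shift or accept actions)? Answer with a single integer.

Step 1: shift (. Stack=[(] ptr=1 lookahead=num remaining=[num ) - id $]
Step 2: shift num. Stack=[( num] ptr=2 lookahead=) remaining=[) - id $]
Step 3: reduce F->num. Stack=[( F] ptr=2 lookahead=) remaining=[) - id $]
Step 4: reduce T->F. Stack=[( T] ptr=2 lookahead=) remaining=[) - id $]
Step 5: reduce E->T. Stack=[( E] ptr=2 lookahead=) remaining=[) - id $]
Step 6: shift ). Stack=[( E )] ptr=3 lookahead=- remaining=[- id $]
Step 7: reduce F->( E ). Stack=[F] ptr=3 lookahead=- remaining=[- id $]
Step 8: reduce T->F. Stack=[T] ptr=3 lookahead=- remaining=[- id $]
Step 9: reduce E->T. Stack=[E] ptr=3 lookahead=- remaining=[- id $]
Step 10: shift -. Stack=[E -] ptr=4 lookahead=id remaining=[id $]
Step 11: shift id. Stack=[E - id] ptr=5 lookahead=$ remaining=[$]
Step 12: reduce F->id. Stack=[E - F] ptr=5 lookahead=$ remaining=[$]
Step 13: reduce T->F. Stack=[E - T] ptr=5 lookahead=$ remaining=[$]
Step 14: reduce E->E - T. Stack=[E] ptr=5 lookahead=$ remaining=[$]
Step 15: accept. Stack=[E] ptr=5 lookahead=$ remaining=[$]

Answer: 3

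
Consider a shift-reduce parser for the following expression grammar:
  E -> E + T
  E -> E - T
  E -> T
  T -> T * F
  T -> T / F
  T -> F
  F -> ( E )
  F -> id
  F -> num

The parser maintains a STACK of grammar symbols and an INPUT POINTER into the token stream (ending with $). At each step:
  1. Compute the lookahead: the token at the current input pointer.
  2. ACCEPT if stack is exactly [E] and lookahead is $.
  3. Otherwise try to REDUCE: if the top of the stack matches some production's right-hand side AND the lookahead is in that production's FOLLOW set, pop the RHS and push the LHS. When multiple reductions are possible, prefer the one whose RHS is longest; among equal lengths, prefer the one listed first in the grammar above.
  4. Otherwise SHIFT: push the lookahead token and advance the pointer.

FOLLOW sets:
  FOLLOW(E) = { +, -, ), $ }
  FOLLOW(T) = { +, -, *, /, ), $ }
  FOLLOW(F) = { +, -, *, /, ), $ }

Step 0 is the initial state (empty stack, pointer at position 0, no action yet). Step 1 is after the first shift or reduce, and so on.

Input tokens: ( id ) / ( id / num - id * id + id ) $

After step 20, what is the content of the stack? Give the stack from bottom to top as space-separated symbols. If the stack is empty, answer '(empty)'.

Step 1: shift (. Stack=[(] ptr=1 lookahead=id remaining=[id ) / ( id / num - id * id + id ) $]
Step 2: shift id. Stack=[( id] ptr=2 lookahead=) remaining=[) / ( id / num - id * id + id ) $]
Step 3: reduce F->id. Stack=[( F] ptr=2 lookahead=) remaining=[) / ( id / num - id * id + id ) $]
Step 4: reduce T->F. Stack=[( T] ptr=2 lookahead=) remaining=[) / ( id / num - id * id + id ) $]
Step 5: reduce E->T. Stack=[( E] ptr=2 lookahead=) remaining=[) / ( id / num - id * id + id ) $]
Step 6: shift ). Stack=[( E )] ptr=3 lookahead=/ remaining=[/ ( id / num - id * id + id ) $]
Step 7: reduce F->( E ). Stack=[F] ptr=3 lookahead=/ remaining=[/ ( id / num - id * id + id ) $]
Step 8: reduce T->F. Stack=[T] ptr=3 lookahead=/ remaining=[/ ( id / num - id * id + id ) $]
Step 9: shift /. Stack=[T /] ptr=4 lookahead=( remaining=[( id / num - id * id + id ) $]
Step 10: shift (. Stack=[T / (] ptr=5 lookahead=id remaining=[id / num - id * id + id ) $]
Step 11: shift id. Stack=[T / ( id] ptr=6 lookahead=/ remaining=[/ num - id * id + id ) $]
Step 12: reduce F->id. Stack=[T / ( F] ptr=6 lookahead=/ remaining=[/ num - id * id + id ) $]
Step 13: reduce T->F. Stack=[T / ( T] ptr=6 lookahead=/ remaining=[/ num - id * id + id ) $]
Step 14: shift /. Stack=[T / ( T /] ptr=7 lookahead=num remaining=[num - id * id + id ) $]
Step 15: shift num. Stack=[T / ( T / num] ptr=8 lookahead=- remaining=[- id * id + id ) $]
Step 16: reduce F->num. Stack=[T / ( T / F] ptr=8 lookahead=- remaining=[- id * id + id ) $]
Step 17: reduce T->T / F. Stack=[T / ( T] ptr=8 lookahead=- remaining=[- id * id + id ) $]
Step 18: reduce E->T. Stack=[T / ( E] ptr=8 lookahead=- remaining=[- id * id + id ) $]
Step 19: shift -. Stack=[T / ( E -] ptr=9 lookahead=id remaining=[id * id + id ) $]
Step 20: shift id. Stack=[T / ( E - id] ptr=10 lookahead=* remaining=[* id + id ) $]

Answer: T / ( E - id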